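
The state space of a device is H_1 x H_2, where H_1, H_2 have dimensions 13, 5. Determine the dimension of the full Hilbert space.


dim(H_1 x H_2) = 13 * 5
= 65

65


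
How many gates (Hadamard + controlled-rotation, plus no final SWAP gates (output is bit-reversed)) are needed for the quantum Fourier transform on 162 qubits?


Hadamard gates: 162
Controlled rotations: n*(n-1)/2 = 162*161/2 = 13041
SWAP gates: 0 (omitted)
Total = 162 + 13041
= 13203

13203


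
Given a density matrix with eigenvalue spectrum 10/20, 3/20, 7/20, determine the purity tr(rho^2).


tr(rho^2) = sum of eigenvalues squared
= (10/20)^2 + (3/20)^2 + (7/20)^2
= (100 + 9 + 49) / 400
= 158/400
= 0.3950

0.3950


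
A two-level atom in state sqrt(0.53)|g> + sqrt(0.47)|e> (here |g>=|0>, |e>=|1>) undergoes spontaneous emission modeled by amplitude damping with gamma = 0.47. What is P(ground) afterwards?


For amplitude damping with parameter gamma on state sqrt(a)|0> + sqrt(b)|1>:
alpha^2 = 0.53, beta^2 = 0.47
P(|0>) = alpha^2 + gamma * beta^2
= 0.53 + 0.47 * 0.47
= 0.53 + 0.2209
= 0.7509

0.7509


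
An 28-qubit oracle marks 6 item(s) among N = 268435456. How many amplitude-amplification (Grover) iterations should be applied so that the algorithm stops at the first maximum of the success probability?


After j Grover iterations the success probability is P(j) = sin^2((2j+1)*theta), where sin(theta) = sqrt(k/N).
N = 2^28 = 268435456, k = 6
sin(theta) = sqrt(k/N) = 0.0001495049892
theta = arcsin(sqrt(k/N)) = 0.0001495049897 rad
P(j) reaches its first maximum when (2j+1)*theta is as close as possible to pi/2, i.e. j = round(pi/(4*theta) - 1/2).
pi/(4*theta) - 1/2 = 5252.8241
(For comparison, the common estimate pi/4 * sqrt(N/k) = 5253.3241; the exact maximiser is used here.)
Optimal iterations = 5253

5253


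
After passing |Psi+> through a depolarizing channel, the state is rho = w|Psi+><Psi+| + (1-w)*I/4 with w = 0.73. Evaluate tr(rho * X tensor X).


|Psi+> = (|01> + |10>)/sqrt(2)
For the pure Bell state, <X_A X_B> = +1 (Bell-state Pauli correlator).
The maximally-mixed part I/4 has tr(I/4 * P tensor P) = 0 for any traceless Pauli P.
So <X_A X_B>_rho = w * (+1) + (1 - w) * 0
= 0.73 * (+1)
= 0.7300

0.7300


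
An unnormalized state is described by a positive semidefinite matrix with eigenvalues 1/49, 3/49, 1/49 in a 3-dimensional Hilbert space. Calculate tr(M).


tr(M) = sum of eigenvalues
= 1/49 + 3/49 + 1/49
= 5/49
= 0.1020

0.1020


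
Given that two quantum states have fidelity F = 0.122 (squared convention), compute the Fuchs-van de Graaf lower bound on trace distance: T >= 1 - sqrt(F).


Fuchs-van de Graaf (squared-fidelity convention): 1 - sqrt(F) <= T <= sqrt(1 - F).
Lower bound: T >= 1 - sqrt(F)
sqrt(F) = sqrt(0.122) = 0.3493
T >= 1 - 0.3493
T >= 0.6507

0.6507


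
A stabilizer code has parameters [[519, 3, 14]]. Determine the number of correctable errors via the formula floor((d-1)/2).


Code parameters: [[519, 3, 14]], distance d = 14.
Number of correctable errors = floor((d-1)/2)
= floor((14 - 1)/2)
= floor(13/2)
= 6

6


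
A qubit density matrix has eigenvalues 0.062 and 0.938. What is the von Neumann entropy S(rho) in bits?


S = -p*log2(p) - (1-p)*log2(1-p)
p = 0.0620, 1-p = 0.9380
= -0.0620 * log2(0.0620) - 0.9380 * log2(0.9380)
= -(-0.2487) - (-0.0866)
= 0.3353

0.3353


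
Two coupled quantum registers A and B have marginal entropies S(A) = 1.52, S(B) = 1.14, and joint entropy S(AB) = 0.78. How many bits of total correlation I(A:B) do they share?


I(A:B) = S(A) + S(B) - S(AB)
= 1.52 + 1.14 - 0.78
= 1.8800

1.8800


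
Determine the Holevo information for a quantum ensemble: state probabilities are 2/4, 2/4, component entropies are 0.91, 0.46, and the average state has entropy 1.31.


chi = S(rho) - sum_i p_i * S(rho_i)
Weighted entropy = 2/4 * 0.91 + 2/4 * 0.46
= 0.6850
chi = 1.31 - 0.6850
= 0.6250

0.6250


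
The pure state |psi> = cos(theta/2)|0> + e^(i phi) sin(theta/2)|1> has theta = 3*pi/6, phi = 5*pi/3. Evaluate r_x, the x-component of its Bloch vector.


theta = 1.5708, phi = 5.2360
r_x = sin(theta)*cos(phi) = 1.0000 * 0.5000
r_x = 0.5000

0.5000


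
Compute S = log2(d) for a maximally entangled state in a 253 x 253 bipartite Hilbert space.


For a maximally entangled state in d x d:
S = log2(d) = log2(253)
= 7.9830

7.9830


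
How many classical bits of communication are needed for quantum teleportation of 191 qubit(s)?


Quantum teleportation requires 2 classical bits per qubit teleported.
191 qubit(s) -> 2 * 191 = 382 classical bits

382


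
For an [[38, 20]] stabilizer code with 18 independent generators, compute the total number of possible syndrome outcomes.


Each stabilizer generator gives a binary (+1 or -1) measurement outcome.
With 18 independent generators:
Total syndromes = 2^18
= 262144

262144


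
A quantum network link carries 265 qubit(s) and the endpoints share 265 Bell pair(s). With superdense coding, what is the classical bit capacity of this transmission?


Superdense coding allows 2 classical bits per shared entangled pair.
265 pair(s) -> 2 * 265 = 530 classical bits

530


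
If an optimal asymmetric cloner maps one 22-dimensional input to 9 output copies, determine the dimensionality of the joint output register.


Output space = H^(tensor 9) where dim(H) = 22
dim = 22^9
= 484 (after 2 factors)
= 10648 (after 3 factors)
= 234256 (after 4 factors)
= 5153632 (after 5 factors)
= 113379904 (after 6 factors)
= 2494357888 (after 7 factors)
= 54875873536 (after 8 factors)
= 1207269217792 (after 9 factors)
= 1207269217792

1207269217792


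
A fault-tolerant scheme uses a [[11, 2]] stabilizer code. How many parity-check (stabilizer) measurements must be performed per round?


For an [[n,k]] stabilizer code:
Number of stabilizer generators = n - k
= 11 - 2
= 9

9


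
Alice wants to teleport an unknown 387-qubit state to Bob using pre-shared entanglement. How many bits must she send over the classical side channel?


Quantum teleportation requires 2 classical bits per qubit teleported.
387 qubit(s) -> 2 * 387 = 774 classical bits

774


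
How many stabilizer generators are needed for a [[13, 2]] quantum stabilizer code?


For an [[n,k]] stabilizer code:
Number of stabilizer generators = n - k
= 13 - 2
= 11

11


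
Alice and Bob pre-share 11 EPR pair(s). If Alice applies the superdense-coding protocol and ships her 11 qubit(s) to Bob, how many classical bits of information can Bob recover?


Superdense coding allows 2 classical bits per shared entangled pair.
11 pair(s) -> 2 * 11 = 22 classical bits

22


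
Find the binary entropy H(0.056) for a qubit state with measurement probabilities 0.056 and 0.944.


S = -p*log2(p) - (1-p)*log2(1-p)
p = 0.0560, 1-p = 0.9440
= -0.0560 * log2(0.0560) - 0.9440 * log2(0.9440)
= -(-0.2329) - (-0.0785)
= 0.3114

0.3114


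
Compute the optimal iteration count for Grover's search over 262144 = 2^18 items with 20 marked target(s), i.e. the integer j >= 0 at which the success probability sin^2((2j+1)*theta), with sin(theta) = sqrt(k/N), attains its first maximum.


After j Grover iterations the success probability is P(j) = sin^2((2j+1)*theta), where sin(theta) = sqrt(k/N).
N = 2^18 = 262144, k = 20
sin(theta) = sqrt(k/N) = 0.008734640537
theta = arcsin(sqrt(k/N)) = 0.008734751608 rad
P(j) reaches its first maximum when (2j+1)*theta is as close as possible to pi/2, i.e. j = round(pi/(4*theta) - 1/2).
pi/(4*theta) - 1/2 = 89.4165
(For comparison, the common estimate pi/4 * sqrt(N/k) = 89.9176; the exact maximiser is used here.)
Optimal iterations = 89

89


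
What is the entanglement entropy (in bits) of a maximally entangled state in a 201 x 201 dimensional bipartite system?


For a maximally entangled state in d x d:
S = log2(d) = log2(201)
= 7.6511

7.6511


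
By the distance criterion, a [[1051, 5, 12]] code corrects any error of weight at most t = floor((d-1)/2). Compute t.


Code parameters: [[1051, 5, 12]], distance d = 12.
Number of correctable errors = floor((d-1)/2)
= floor((12 - 1)/2)
= floor(11/2)
= 5

5


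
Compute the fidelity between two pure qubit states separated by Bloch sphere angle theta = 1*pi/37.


For states separated by angle theta on Bloch sphere:
F = cos^2(theta/2)
theta = 1*pi/37 = 0.0849
theta/2 = 0.0425
cos(theta/2) = 0.9991
F = 0.9982

0.9982


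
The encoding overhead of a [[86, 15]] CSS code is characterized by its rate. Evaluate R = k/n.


Code rate R = k/n
= 15/86
= 0.1744

0.1744


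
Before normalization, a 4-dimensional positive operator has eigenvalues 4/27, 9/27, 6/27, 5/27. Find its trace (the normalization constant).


tr(M) = sum of eigenvalues
= 4/27 + 9/27 + 6/27 + 5/27
= 24/27
= 0.8889

0.8889


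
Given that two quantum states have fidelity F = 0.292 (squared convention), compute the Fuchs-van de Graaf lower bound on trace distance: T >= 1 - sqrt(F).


Fuchs-van de Graaf (squared-fidelity convention): 1 - sqrt(F) <= T <= sqrt(1 - F).
Lower bound: T >= 1 - sqrt(F)
sqrt(F) = sqrt(0.292) = 0.5404
T >= 1 - 0.5404
T >= 0.4596

0.4596


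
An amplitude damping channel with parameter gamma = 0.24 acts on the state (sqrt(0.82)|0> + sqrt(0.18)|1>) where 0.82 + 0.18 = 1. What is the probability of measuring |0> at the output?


For amplitude damping with parameter gamma on state sqrt(a)|0> + sqrt(b)|1>:
alpha^2 = 0.82, beta^2 = 0.18
P(|0>) = alpha^2 + gamma * beta^2
= 0.82 + 0.24 * 0.18
= 0.82 + 0.0432
= 0.8632

0.8632


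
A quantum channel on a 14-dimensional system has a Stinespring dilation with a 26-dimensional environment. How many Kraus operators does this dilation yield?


Tracing out the environment in an orthonormal basis {|i>_E} gives Kraus operators K_i = <i|_E U |0>_E.
Number of Kraus operators = dim(H_env) = d_env
= 26

26


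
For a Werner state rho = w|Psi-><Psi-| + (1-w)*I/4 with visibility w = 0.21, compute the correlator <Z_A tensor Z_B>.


|Psi-> = (|01> - |10>)/sqrt(2)
For the pure Bell state, <Z_A Z_B> = -1 (Bell-state Pauli correlator).
The maximally-mixed part I/4 has tr(I/4 * P tensor P) = 0 for any traceless Pauli P.
So <Z_A Z_B>_rho = w * (-1) + (1 - w) * 0
= 0.21 * (-1)
= -0.2100

-0.2100


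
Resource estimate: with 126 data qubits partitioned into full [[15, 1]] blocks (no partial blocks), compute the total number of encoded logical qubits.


Each code block uses 15 physical qubits for 1 logical qubit(s).
Number of complete blocks = floor(126 / 15) = 8
Logical qubits = 8 * 1
= 8

8


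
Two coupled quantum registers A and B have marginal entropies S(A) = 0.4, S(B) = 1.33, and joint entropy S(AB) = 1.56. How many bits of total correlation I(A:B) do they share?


I(A:B) = S(A) + S(B) - S(AB)
= 0.4 + 1.33 - 1.56
= 0.1700

0.1700


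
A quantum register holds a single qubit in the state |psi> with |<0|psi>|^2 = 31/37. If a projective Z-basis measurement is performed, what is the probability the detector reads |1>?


|alpha|^2 = 31/37 = 0.8378
|beta|^2 = 1 - 31/37 = 6/37 = 0.1622
P(|1>) = |beta|^2 = 0.1622

0.1622


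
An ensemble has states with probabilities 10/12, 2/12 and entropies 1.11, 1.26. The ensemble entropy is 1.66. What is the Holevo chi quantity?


chi = S(rho) - sum_i p_i * S(rho_i)
Weighted entropy = 10/12 * 1.11 + 2/12 * 1.26
= 1.1350
chi = 1.66 - 1.1350
= 0.5250

0.5250


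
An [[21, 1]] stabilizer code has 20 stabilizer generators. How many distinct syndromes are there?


Each stabilizer generator gives a binary (+1 or -1) measurement outcome.
With 20 independent generators:
Total syndromes = 2^20
= 1048576

1048576


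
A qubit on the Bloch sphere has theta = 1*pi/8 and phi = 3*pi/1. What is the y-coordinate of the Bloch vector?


theta = 0.3927, phi = 9.4248
r_y = sin(theta)*sin(phi) = 0.3827 * 0.0000
r_y = 0.0000

0.0000


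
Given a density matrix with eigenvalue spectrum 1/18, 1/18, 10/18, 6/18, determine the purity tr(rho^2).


tr(rho^2) = sum of eigenvalues squared
= (1/18)^2 + (1/18)^2 + (10/18)^2 + (6/18)^2
= (1 + 1 + 100 + 36) / 324
= 138/324
= 0.4259

0.4259


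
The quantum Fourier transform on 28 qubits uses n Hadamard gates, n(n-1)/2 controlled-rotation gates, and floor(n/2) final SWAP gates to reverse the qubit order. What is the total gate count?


Hadamard gates: 28
Controlled rotations: n*(n-1)/2 = 28*27/2 = 378
SWAP gates: floor(n/2) = floor(28/2) = 14
Total = 28 + 378 + 14
= 420

420


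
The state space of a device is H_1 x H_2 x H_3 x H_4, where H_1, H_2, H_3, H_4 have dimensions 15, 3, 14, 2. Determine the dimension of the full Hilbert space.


dim(H_1 x H_2 x H_3 x H_4) = 15 * 3 * 14 * 2
= 45 * 14 * 2
= 630 * 2
= 1260

1260


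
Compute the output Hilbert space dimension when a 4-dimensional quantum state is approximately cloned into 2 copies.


Output space = H^(tensor 2) where dim(H) = 4
dim = 4^2
= 16

16


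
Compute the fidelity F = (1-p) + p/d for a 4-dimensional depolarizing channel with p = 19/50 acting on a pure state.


F = (1-p) + p/d
= (1 - 0.3800) + 0.3800/4
= 0.6200 + 0.0950
= 0.7150

0.7150


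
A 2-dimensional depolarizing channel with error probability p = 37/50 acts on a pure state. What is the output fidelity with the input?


F = (1-p) + p/d
= (1 - 0.7400) + 0.7400/2
= 0.2600 + 0.3700
= 0.6300

0.6300


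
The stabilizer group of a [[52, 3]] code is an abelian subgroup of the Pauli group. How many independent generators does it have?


For an [[n,k]] stabilizer code:
Number of stabilizer generators = n - k
= 52 - 3
= 49

49


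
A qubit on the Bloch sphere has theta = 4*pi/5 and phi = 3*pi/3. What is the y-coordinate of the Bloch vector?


theta = 2.5133, phi = 3.1416
r_y = sin(theta)*sin(phi) = 0.5878 * 0.0000
r_y = 0.0000

0.0000


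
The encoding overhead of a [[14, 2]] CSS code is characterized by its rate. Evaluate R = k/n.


Code rate R = k/n
= 2/14
= 0.1429

0.1429


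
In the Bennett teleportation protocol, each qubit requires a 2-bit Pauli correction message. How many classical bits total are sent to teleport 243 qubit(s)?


Quantum teleportation requires 2 classical bits per qubit teleported.
243 qubit(s) -> 2 * 243 = 486 classical bits

486


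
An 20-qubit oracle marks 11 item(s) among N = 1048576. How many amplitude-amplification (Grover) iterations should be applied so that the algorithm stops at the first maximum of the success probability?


After j Grover iterations the success probability is P(j) = sin^2((2j+1)*theta), where sin(theta) = sqrt(k/N).
N = 2^20 = 1048576, k = 11
sin(theta) = sqrt(k/N) = 0.003238891397
theta = arcsin(sqrt(k/N)) = 0.00323889706 rad
P(j) reaches its first maximum when (2j+1)*theta is as close as possible to pi/2, i.e. j = round(pi/(4*theta) - 1/2).
pi/(4*theta) - 1/2 = 241.9894
(For comparison, the common estimate pi/4 * sqrt(N/k) = 242.4898; the exact maximiser is used here.)
Optimal iterations = 242

242


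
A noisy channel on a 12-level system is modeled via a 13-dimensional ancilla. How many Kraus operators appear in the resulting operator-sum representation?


Tracing out the environment in an orthonormal basis {|i>_E} gives Kraus operators K_i = <i|_E U |0>_E.
Number of Kraus operators = dim(H_env) = d_env
= 13

13


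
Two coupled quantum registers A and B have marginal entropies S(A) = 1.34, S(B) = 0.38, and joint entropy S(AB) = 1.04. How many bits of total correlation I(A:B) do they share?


I(A:B) = S(A) + S(B) - S(AB)
= 1.34 + 0.38 - 1.04
= 0.6800

0.6800


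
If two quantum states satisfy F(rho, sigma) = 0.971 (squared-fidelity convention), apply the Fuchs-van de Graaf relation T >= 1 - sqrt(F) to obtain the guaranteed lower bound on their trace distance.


Fuchs-van de Graaf (squared-fidelity convention): 1 - sqrt(F) <= T <= sqrt(1 - F).
Lower bound: T >= 1 - sqrt(F)
sqrt(F) = sqrt(0.971) = 0.9854
T >= 1 - 0.9854
T >= 0.0146

0.0146


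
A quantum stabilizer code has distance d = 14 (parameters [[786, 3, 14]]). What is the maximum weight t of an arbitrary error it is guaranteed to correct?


Code parameters: [[786, 3, 14]], distance d = 14.
Number of correctable errors = floor((d-1)/2)
= floor((14 - 1)/2)
= floor(13/2)
= 6

6


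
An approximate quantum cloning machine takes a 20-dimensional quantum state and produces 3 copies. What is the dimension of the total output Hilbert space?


Output space = H^(tensor 3) where dim(H) = 20
dim = 20^3
= 400 (after 2 factors)
= 8000 (after 3 factors)
= 8000

8000


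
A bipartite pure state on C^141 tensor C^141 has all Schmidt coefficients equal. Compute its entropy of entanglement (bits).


For a maximally entangled state in d x d:
S = log2(d) = log2(141)
= 7.1396

7.1396


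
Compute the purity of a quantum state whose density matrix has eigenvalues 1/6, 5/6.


tr(rho^2) = sum of eigenvalues squared
= (1/6)^2 + (5/6)^2
= (1 + 25) / 36
= 26/36
= 0.7222

0.7222


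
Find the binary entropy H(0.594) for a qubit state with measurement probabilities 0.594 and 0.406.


S = -p*log2(p) - (1-p)*log2(1-p)
p = 0.5940, 1-p = 0.4060
= -0.5940 * log2(0.5940) - 0.4060 * log2(0.4060)
= -(-0.4464) - (-0.5280)
= 0.9744

0.9744


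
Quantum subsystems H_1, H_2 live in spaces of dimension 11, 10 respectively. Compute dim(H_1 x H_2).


dim(H_1 x H_2) = 11 * 10
= 110

110


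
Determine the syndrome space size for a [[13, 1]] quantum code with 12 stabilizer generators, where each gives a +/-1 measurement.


Each stabilizer generator gives a binary (+1 or -1) measurement outcome.
With 12 independent generators:
Total syndromes = 2^12
= 4096

4096


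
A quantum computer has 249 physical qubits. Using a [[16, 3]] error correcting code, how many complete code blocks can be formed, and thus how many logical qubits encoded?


Each code block uses 16 physical qubits for 3 logical qubit(s).
Number of complete blocks = floor(249 / 16) = 15
Logical qubits = 15 * 3
= 45

45


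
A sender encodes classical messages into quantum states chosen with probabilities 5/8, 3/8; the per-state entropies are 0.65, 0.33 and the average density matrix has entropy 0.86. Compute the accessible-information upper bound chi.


chi = S(rho) - sum_i p_i * S(rho_i)
Weighted entropy = 5/8 * 0.65 + 3/8 * 0.33
= 0.5300
chi = 0.86 - 0.5300
= 0.3300

0.3300


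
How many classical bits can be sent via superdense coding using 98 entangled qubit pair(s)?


Superdense coding allows 2 classical bits per shared entangled pair.
98 pair(s) -> 2 * 98 = 196 classical bits

196


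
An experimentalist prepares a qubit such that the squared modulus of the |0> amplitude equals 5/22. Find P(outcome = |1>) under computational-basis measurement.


|alpha|^2 = 5/22 = 0.2273
|beta|^2 = 1 - 5/22 = 17/22 = 0.7727
P(|1>) = |beta|^2 = 0.7727

0.7727


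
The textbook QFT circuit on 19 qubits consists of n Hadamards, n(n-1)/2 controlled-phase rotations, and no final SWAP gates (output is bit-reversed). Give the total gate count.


Hadamard gates: 19
Controlled rotations: n*(n-1)/2 = 19*18/2 = 171
SWAP gates: 0 (omitted)
Total = 19 + 171
= 190

190


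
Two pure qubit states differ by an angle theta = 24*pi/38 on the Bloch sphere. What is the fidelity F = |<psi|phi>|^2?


For states separated by angle theta on Bloch sphere:
F = cos^2(theta/2)
theta = 24*pi/38 = 1.9842
theta/2 = 0.9921
cos(theta/2) = 0.5469
F = 0.2992

0.2992


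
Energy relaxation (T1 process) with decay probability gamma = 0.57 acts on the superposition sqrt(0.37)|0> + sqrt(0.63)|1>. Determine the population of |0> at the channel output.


For amplitude damping with parameter gamma on state sqrt(a)|0> + sqrt(b)|1>:
alpha^2 = 0.37, beta^2 = 0.63
P(|0>) = alpha^2 + gamma * beta^2
= 0.37 + 0.57 * 0.63
= 0.37 + 0.3591
= 0.7291

0.7291


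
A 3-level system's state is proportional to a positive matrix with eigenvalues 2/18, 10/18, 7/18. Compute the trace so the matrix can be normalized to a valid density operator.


tr(M) = sum of eigenvalues
= 2/18 + 10/18 + 7/18
= 19/18
= 1.0556

1.0556


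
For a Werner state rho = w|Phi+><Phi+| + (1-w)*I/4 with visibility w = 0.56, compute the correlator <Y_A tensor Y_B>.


|Phi+> = (|00> + |11>)/sqrt(2)
For the pure Bell state, <Y_A Y_B> = -1 (Bell-state Pauli correlator).
The maximally-mixed part I/4 has tr(I/4 * P tensor P) = 0 for any traceless Pauli P.
So <Y_A Y_B>_rho = w * (-1) + (1 - w) * 0
= 0.56 * (-1)
= -0.5600

-0.5600


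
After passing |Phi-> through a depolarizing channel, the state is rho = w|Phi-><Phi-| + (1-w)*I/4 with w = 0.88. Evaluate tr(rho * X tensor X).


|Phi-> = (|00> - |11>)/sqrt(2)
For the pure Bell state, <X_A X_B> = -1 (Bell-state Pauli correlator).
The maximally-mixed part I/4 has tr(I/4 * P tensor P) = 0 for any traceless Pauli P.
So <X_A X_B>_rho = w * (-1) + (1 - w) * 0
= 0.88 * (-1)
= -0.8800

-0.8800


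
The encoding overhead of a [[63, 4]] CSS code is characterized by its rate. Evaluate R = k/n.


Code rate R = k/n
= 4/63
= 0.0635

0.0635


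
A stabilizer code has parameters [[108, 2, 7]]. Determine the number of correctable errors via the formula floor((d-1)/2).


Code parameters: [[108, 2, 7]], distance d = 7.
Number of correctable errors = floor((d-1)/2)
= floor((7 - 1)/2)
= floor(6/2)
= 3

3


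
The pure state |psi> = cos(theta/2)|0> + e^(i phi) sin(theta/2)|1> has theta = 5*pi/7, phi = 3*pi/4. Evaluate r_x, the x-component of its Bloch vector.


theta = 2.2440, phi = 2.3562
r_x = sin(theta)*cos(phi) = 0.7818 * -0.7071
r_x = -0.5528

-0.5528


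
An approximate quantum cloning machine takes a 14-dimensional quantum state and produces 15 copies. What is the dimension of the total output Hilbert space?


Output space = H^(tensor 15) where dim(H) = 14
dim = 14^15
= 196 (after 2 factors)
= 2744 (after 3 factors)
= 38416 (after 4 factors)
= 537824 (after 5 factors)
= 7529536 (after 6 factors)
= 105413504 (after 7 factors)
= 1475789056 (after 8 factors)
= 20661046784 (after 9 factors)
= 289254654976 (after 10 factors)
= 4049565169664 (after 11 factors)
= 56693912375296 (after 12 factors)
= 793714773254144 (after 13 factors)
= 11112006825558016 (after 14 factors)
= 155568095557812224 (after 15 factors)
= 155568095557812224

155568095557812224


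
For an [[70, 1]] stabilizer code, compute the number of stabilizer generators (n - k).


For an [[n,k]] stabilizer code:
Number of stabilizer generators = n - k
= 70 - 1
= 69

69


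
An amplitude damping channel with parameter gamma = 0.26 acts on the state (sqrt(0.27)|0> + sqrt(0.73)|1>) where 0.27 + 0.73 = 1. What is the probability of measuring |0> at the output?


For amplitude damping with parameter gamma on state sqrt(a)|0> + sqrt(b)|1>:
alpha^2 = 0.27, beta^2 = 0.73
P(|0>) = alpha^2 + gamma * beta^2
= 0.27 + 0.26 * 0.73
= 0.27 + 0.1898
= 0.4598

0.4598


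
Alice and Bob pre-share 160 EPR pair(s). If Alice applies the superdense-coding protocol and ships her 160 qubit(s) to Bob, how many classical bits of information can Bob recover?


Superdense coding allows 2 classical bits per shared entangled pair.
160 pair(s) -> 2 * 160 = 320 classical bits

320


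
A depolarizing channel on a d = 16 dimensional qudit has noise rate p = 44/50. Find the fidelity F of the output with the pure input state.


F = (1-p) + p/d
= (1 - 0.8800) + 0.8800/16
= 0.1200 + 0.0550
= 0.1750

0.1750


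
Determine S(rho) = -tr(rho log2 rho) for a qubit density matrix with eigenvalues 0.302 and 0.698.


S = -p*log2(p) - (1-p)*log2(1-p)
p = 0.3020, 1-p = 0.6980
= -0.3020 * log2(0.3020) - 0.6980 * log2(0.6980)
= -(-0.5217) - (-0.3621)
= 0.8837

0.8837


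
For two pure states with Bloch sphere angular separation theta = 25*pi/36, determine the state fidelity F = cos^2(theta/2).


For states separated by angle theta on Bloch sphere:
F = cos^2(theta/2)
theta = 25*pi/36 = 2.1817
theta/2 = 1.0908
cos(theta/2) = 0.4617
F = 0.2132

0.2132


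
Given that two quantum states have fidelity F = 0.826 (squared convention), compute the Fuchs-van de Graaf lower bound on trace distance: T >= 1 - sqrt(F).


Fuchs-van de Graaf (squared-fidelity convention): 1 - sqrt(F) <= T <= sqrt(1 - F).
Lower bound: T >= 1 - sqrt(F)
sqrt(F) = sqrt(0.826) = 0.9088
T >= 1 - 0.9088
T >= 0.0912

0.0912


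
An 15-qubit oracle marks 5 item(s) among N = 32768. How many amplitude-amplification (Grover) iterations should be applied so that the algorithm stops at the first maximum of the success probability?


After j Grover iterations the success probability is P(j) = sin^2((2j+1)*theta), where sin(theta) = sqrt(k/N).
N = 2^15 = 32768, k = 5
sin(theta) = sqrt(k/N) = 0.01235264711
theta = arcsin(sqrt(k/N)) = 0.01235296128 rad
P(j) reaches its first maximum when (2j+1)*theta is as close as possible to pi/2, i.e. j = round(pi/(4*theta) - 1/2).
pi/(4*theta) - 1/2 = 63.0797
(For comparison, the common estimate pi/4 * sqrt(N/k) = 63.5814; the exact maximiser is used here.)
Optimal iterations = 63

63


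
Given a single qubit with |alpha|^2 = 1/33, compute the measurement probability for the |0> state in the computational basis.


|alpha|^2 = 1/33 = 0.0303
|beta|^2 = 1 - 1/33 = 32/33 = 0.9697
P(|0>) = |alpha|^2 = 0.0303

0.0303


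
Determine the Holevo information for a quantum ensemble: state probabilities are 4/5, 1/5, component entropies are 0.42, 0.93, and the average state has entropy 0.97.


chi = S(rho) - sum_i p_i * S(rho_i)
Weighted entropy = 4/5 * 0.42 + 1/5 * 0.93
= 0.5220
chi = 0.97 - 0.5220
= 0.4480

0.4480


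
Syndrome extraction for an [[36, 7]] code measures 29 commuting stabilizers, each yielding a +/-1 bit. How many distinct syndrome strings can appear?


Each stabilizer generator gives a binary (+1 or -1) measurement outcome.
With 29 independent generators:
Total syndromes = 2^29
= 536870912

536870912


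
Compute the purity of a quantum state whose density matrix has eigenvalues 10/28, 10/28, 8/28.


tr(rho^2) = sum of eigenvalues squared
= (10/28)^2 + (10/28)^2 + (8/28)^2
= (100 + 100 + 64) / 784
= 264/784
= 0.3367

0.3367


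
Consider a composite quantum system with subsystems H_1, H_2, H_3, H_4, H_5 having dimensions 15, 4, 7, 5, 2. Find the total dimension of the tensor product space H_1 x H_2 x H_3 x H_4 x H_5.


dim(H_1 x H_2 x H_3 x H_4 x H_5) = 15 * 4 * 7 * 5 * 2
= 60 * 7 * 5 * 2
= 420 * 5 * 2
= 2100 * 2
= 4200

4200


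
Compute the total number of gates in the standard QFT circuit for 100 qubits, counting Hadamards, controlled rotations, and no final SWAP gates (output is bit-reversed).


Hadamard gates: 100
Controlled rotations: n*(n-1)/2 = 100*99/2 = 4950
SWAP gates: 0 (omitted)
Total = 100 + 4950
= 5050

5050


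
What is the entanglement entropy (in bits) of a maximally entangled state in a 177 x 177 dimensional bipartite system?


For a maximally entangled state in d x d:
S = log2(d) = log2(177)
= 7.4676

7.4676


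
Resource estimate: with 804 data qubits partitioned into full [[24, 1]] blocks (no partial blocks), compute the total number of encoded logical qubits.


Each code block uses 24 physical qubits for 1 logical qubit(s).
Number of complete blocks = floor(804 / 24) = 33
Logical qubits = 33 * 1
= 33

33


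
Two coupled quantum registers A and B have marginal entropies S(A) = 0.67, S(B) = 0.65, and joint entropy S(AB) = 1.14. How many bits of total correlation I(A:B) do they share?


I(A:B) = S(A) + S(B) - S(AB)
= 0.67 + 0.65 - 1.14
= 0.1800

0.1800


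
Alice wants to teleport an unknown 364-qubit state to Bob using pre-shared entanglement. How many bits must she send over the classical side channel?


Quantum teleportation requires 2 classical bits per qubit teleported.
364 qubit(s) -> 2 * 364 = 728 classical bits

728


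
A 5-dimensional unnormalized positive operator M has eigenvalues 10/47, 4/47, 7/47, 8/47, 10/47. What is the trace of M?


tr(M) = sum of eigenvalues
= 10/47 + 4/47 + 7/47 + 8/47 + 10/47
= 39/47
= 0.8298

0.8298


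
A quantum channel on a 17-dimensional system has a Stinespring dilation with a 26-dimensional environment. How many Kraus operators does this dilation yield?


Tracing out the environment in an orthonormal basis {|i>_E} gives Kraus operators K_i = <i|_E U |0>_E.
Number of Kraus operators = dim(H_env) = d_env
= 26

26


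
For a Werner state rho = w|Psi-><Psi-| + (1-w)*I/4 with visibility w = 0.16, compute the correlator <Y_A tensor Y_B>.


|Psi-> = (|01> - |10>)/sqrt(2)
For the pure Bell state, <Y_A Y_B> = -1 (Bell-state Pauli correlator).
The maximally-mixed part I/4 has tr(I/4 * P tensor P) = 0 for any traceless Pauli P.
So <Y_A Y_B>_rho = w * (-1) + (1 - w) * 0
= 0.16 * (-1)
= -0.1600

-0.1600


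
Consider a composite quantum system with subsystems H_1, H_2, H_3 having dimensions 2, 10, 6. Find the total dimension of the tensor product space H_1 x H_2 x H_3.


dim(H_1 x H_2 x H_3) = 2 * 10 * 6
= 20 * 6
= 120

120


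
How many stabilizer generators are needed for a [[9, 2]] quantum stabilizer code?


For an [[n,k]] stabilizer code:
Number of stabilizer generators = n - k
= 9 - 2
= 7

7


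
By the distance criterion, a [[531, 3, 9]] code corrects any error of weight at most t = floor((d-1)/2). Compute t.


Code parameters: [[531, 3, 9]], distance d = 9.
Number of correctable errors = floor((d-1)/2)
= floor((9 - 1)/2)
= floor(8/2)
= 4

4


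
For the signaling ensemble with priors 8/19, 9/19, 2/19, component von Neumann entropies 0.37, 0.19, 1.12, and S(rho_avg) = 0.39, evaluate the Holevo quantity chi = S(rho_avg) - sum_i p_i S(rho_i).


chi = S(rho) - sum_i p_i * S(rho_i)
Weighted entropy = 8/19 * 0.37 + 9/19 * 0.19 + 2/19 * 1.12
= 0.3637
chi = 0.39 - 0.3637
= 0.0263

0.0263


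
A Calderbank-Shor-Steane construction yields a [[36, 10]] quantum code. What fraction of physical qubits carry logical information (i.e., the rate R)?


Code rate R = k/n
= 10/36
= 0.2778

0.2778


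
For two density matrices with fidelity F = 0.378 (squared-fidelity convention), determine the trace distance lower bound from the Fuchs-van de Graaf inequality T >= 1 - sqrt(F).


Fuchs-van de Graaf (squared-fidelity convention): 1 - sqrt(F) <= T <= sqrt(1 - F).
Lower bound: T >= 1 - sqrt(F)
sqrt(F) = sqrt(0.378) = 0.6148
T >= 1 - 0.6148
T >= 0.3852

0.3852


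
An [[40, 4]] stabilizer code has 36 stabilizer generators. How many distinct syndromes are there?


Each stabilizer generator gives a binary (+1 or -1) measurement outcome.
With 36 independent generators:
Total syndromes = 2^36
= 68719476736

68719476736


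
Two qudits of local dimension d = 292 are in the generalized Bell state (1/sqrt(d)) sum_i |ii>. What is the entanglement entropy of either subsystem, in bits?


For a maximally entangled state in d x d:
S = log2(d) = log2(292)
= 8.1898

8.1898


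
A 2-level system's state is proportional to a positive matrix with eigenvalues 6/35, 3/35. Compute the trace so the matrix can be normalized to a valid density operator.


tr(M) = sum of eigenvalues
= 6/35 + 3/35
= 9/35
= 0.2571

0.2571


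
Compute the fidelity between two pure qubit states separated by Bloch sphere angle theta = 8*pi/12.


For states separated by angle theta on Bloch sphere:
F = cos^2(theta/2)
theta = 8*pi/12 = 2.0944
theta/2 = 1.0472
cos(theta/2) = 0.5000
F = 0.2500

0.2500


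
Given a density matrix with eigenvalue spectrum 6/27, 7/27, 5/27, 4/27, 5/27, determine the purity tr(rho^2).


tr(rho^2) = sum of eigenvalues squared
= (6/27)^2 + (7/27)^2 + (5/27)^2 + (4/27)^2 + (5/27)^2
= (36 + 49 + 25 + 16 + 25) / 729
= 151/729
= 0.2071

0.2071


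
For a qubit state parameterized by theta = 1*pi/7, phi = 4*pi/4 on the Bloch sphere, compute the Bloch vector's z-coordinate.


theta = 0.4488, phi = 3.1416
r_z = cos(theta) = 0.9010

0.9010


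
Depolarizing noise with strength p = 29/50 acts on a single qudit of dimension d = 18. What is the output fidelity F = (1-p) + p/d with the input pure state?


F = (1-p) + p/d
= (1 - 0.5800) + 0.5800/18
= 0.4200 + 0.0322
= 0.4522

0.4522


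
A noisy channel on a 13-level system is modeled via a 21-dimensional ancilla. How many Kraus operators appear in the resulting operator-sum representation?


Tracing out the environment in an orthonormal basis {|i>_E} gives Kraus operators K_i = <i|_E U |0>_E.
Number of Kraus operators = dim(H_env) = d_env
= 21

21


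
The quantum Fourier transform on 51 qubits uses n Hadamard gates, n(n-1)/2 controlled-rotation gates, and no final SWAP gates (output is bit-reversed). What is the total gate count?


Hadamard gates: 51
Controlled rotations: n*(n-1)/2 = 51*50/2 = 1275
SWAP gates: 0 (omitted)
Total = 51 + 1275
= 1326

1326


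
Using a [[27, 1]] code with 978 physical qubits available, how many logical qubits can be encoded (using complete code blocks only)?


Each code block uses 27 physical qubits for 1 logical qubit(s).
Number of complete blocks = floor(978 / 27) = 36
Logical qubits = 36 * 1
= 36

36


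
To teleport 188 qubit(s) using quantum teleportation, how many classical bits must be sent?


Quantum teleportation requires 2 classical bits per qubit teleported.
188 qubit(s) -> 2 * 188 = 376 classical bits

376


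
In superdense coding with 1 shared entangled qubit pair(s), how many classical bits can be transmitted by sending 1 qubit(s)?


Superdense coding allows 2 classical bits per shared entangled pair.
1 pair(s) -> 2 * 1 = 2 classical bits

2


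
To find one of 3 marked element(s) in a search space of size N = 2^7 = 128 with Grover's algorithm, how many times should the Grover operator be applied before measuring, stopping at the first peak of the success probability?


After j Grover iterations the success probability is P(j) = sin^2((2j+1)*theta), where sin(theta) = sqrt(k/N).
N = 2^7 = 128, k = 3
sin(theta) = sqrt(k/N) = 0.1530931089
theta = arcsin(sqrt(k/N)) = 0.1536975255 rad
P(j) reaches its first maximum when (2j+1)*theta is as close as possible to pi/2, i.e. j = round(pi/(4*theta) - 1/2).
pi/(4*theta) - 1/2 = 4.6100
(For comparison, the common estimate pi/4 * sqrt(N/k) = 5.1302; the exact maximiser is used here.)
Optimal iterations = 5

5


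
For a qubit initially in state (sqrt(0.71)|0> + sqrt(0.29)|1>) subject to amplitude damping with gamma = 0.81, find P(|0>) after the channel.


For amplitude damping with parameter gamma on state sqrt(a)|0> + sqrt(b)|1>:
alpha^2 = 0.71, beta^2 = 0.29
P(|0>) = alpha^2 + gamma * beta^2
= 0.71 + 0.81 * 0.29
= 0.71 + 0.2349
= 0.9449

0.9449


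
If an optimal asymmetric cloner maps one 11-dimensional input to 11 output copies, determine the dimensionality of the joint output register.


Output space = H^(tensor 11) where dim(H) = 11
dim = 11^11
= 121 (after 2 factors)
= 1331 (after 3 factors)
= 14641 (after 4 factors)
= 161051 (after 5 factors)
= 1771561 (after 6 factors)
= 19487171 (after 7 factors)
= 214358881 (after 8 factors)
= 2357947691 (after 9 factors)
= 25937424601 (after 10 factors)
= 285311670611 (after 11 factors)
= 285311670611

285311670611


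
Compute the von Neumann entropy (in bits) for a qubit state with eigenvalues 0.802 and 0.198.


S = -p*log2(p) - (1-p)*log2(1-p)
p = 0.8020, 1-p = 0.1980
= -0.8020 * log2(0.8020) - 0.1980 * log2(0.1980)
= -(-0.2553) - (-0.4626)
= 0.7179

0.7179


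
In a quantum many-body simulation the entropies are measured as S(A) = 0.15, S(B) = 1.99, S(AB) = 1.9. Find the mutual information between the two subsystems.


I(A:B) = S(A) + S(B) - S(AB)
= 0.15 + 1.99 - 1.9
= 0.2400

0.2400


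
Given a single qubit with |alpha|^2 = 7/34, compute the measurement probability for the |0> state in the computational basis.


|alpha|^2 = 7/34 = 0.2059
|beta|^2 = 1 - 7/34 = 27/34 = 0.7941
P(|0>) = |alpha|^2 = 0.2059

0.2059


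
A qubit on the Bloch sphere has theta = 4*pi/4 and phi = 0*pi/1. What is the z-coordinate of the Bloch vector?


theta = 3.1416, phi = 0.0000
r_z = cos(theta) = -1.0000

-1.0000


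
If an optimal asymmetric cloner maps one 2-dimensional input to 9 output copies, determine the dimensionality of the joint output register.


Output space = H^(tensor 9) where dim(H) = 2
dim = 2^9
= 4 (after 2 factors)
= 8 (after 3 factors)
= 16 (after 4 factors)
= 32 (after 5 factors)
= 64 (after 6 factors)
= 128 (after 7 factors)
= 256 (after 8 factors)
= 512 (after 9 factors)
= 512

512


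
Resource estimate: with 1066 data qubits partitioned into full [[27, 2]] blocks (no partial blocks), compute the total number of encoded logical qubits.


Each code block uses 27 physical qubits for 2 logical qubit(s).
Number of complete blocks = floor(1066 / 27) = 39
Logical qubits = 39 * 2
= 78

78


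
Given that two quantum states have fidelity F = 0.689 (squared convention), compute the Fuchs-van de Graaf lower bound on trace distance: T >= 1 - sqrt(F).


Fuchs-van de Graaf (squared-fidelity convention): 1 - sqrt(F) <= T <= sqrt(1 - F).
Lower bound: T >= 1 - sqrt(F)
sqrt(F) = sqrt(0.689) = 0.8301
T >= 1 - 0.8301
T >= 0.1699

0.1699


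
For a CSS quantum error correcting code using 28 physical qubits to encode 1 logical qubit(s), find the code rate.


Code rate R = k/n
= 1/28
= 0.0357

0.0357


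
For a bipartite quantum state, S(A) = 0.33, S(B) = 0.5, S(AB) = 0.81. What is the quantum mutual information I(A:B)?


I(A:B) = S(A) + S(B) - S(AB)
= 0.33 + 0.5 - 0.81
= 0.0200

0.0200


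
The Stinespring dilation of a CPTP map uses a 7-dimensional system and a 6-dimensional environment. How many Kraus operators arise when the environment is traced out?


Tracing out the environment in an orthonormal basis {|i>_E} gives Kraus operators K_i = <i|_E U |0>_E.
Number of Kraus operators = dim(H_env) = d_env
= 6

6


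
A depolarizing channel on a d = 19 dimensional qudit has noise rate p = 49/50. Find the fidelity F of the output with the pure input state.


F = (1-p) + p/d
= (1 - 0.9800) + 0.9800/19
= 0.0200 + 0.0516
= 0.0716

0.0716


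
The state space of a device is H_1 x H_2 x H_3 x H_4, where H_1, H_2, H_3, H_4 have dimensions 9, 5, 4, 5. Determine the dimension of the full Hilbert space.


dim(H_1 x H_2 x H_3 x H_4) = 9 * 5 * 4 * 5
= 45 * 4 * 5
= 180 * 5
= 900

900


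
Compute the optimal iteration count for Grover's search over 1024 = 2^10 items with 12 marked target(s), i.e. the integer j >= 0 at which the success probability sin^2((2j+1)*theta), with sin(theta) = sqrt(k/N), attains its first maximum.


After j Grover iterations the success probability is P(j) = sin^2((2j+1)*theta), where sin(theta) = sqrt(k/N).
N = 2^10 = 1024, k = 12
sin(theta) = sqrt(k/N) = 0.1082531755
theta = arcsin(sqrt(k/N)) = 0.1084657303 rad
P(j) reaches its first maximum when (2j+1)*theta is as close as possible to pi/2, i.e. j = round(pi/(4*theta) - 1/2).
pi/(4*theta) - 1/2 = 6.7410
(For comparison, the common estimate pi/4 * sqrt(N/k) = 7.2552; the exact maximiser is used here.)
Optimal iterations = 7

7


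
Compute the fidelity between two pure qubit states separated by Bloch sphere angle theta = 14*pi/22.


For states separated by angle theta on Bloch sphere:
F = cos^2(theta/2)
theta = 14*pi/22 = 1.9992
theta/2 = 0.9996
cos(theta/2) = 0.5406
F = 0.2923

0.2923


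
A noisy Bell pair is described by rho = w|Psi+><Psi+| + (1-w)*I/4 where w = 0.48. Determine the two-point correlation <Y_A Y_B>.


|Psi+> = (|01> + |10>)/sqrt(2)
For the pure Bell state, <Y_A Y_B> = +1 (Bell-state Pauli correlator).
The maximally-mixed part I/4 has tr(I/4 * P tensor P) = 0 for any traceless Pauli P.
So <Y_A Y_B>_rho = w * (+1) + (1 - w) * 0
= 0.48 * (+1)
= 0.4800

0.4800


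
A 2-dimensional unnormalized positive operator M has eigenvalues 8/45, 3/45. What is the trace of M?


tr(M) = sum of eigenvalues
= 8/45 + 3/45
= 11/45
= 0.2444

0.2444


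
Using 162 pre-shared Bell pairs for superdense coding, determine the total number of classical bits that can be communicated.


Superdense coding allows 2 classical bits per shared entangled pair.
162 pair(s) -> 2 * 162 = 324 classical bits

324
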